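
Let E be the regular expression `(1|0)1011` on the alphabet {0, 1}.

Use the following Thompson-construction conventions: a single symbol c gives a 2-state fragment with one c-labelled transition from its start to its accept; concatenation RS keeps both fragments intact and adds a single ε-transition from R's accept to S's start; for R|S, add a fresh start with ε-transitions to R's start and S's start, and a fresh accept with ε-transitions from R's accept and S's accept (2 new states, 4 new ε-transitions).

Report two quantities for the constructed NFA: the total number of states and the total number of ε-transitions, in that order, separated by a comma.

Building bottom-up:
Each of the 6 symbol leaves contributes 2 states and 0 ε-transitions.
  1|0 : 6 states, 4 ε-transitions
  (1|0)1011 : 14 states, 8 ε-transitions

14, 8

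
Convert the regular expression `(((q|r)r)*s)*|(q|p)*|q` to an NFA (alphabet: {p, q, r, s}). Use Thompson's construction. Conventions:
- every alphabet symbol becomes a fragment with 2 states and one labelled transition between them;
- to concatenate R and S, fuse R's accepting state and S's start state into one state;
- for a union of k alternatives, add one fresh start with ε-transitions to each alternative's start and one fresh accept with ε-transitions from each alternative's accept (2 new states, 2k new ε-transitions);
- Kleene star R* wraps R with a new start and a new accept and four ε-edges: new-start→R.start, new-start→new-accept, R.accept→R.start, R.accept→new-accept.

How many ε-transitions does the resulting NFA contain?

Building bottom-up:
Each of the 7 symbol leaves contributes 0 ε-transitions.
  q|r — 4 ε-transitions
  (q|r)r — 4 ε-transitions
  ((q|r)r)* — 8 ε-transitions
  ((q|r)r)*s — 8 ε-transitions
  (((q|r)r)*s)* — 12 ε-transitions
  q|p — 4 ε-transitions
  (q|p)* — 8 ε-transitions
  (((q|r)r)*s)*|(q|p)*|q — 26 ε-transitions

26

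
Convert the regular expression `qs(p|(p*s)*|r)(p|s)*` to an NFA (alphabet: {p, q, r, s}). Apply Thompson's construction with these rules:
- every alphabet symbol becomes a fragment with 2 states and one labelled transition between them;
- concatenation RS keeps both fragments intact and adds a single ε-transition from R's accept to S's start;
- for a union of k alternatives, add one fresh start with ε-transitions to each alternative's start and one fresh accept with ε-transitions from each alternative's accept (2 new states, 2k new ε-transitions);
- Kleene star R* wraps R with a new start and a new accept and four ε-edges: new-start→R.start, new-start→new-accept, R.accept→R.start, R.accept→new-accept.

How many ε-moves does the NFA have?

Per subexpression:
Each of the 8 symbol leaves contributes 0 ε-transitions.
  p* — 4 ε-transitions
  p*s — 5 ε-transitions
  (p*s)* — 9 ε-transitions
  p|(p*s)*|r — 15 ε-transitions
  p|s — 4 ε-transitions
  (p|s)* — 8 ε-transitions
  qs(p|(p*s)*|r)(p|s)* — 26 ε-transitions

26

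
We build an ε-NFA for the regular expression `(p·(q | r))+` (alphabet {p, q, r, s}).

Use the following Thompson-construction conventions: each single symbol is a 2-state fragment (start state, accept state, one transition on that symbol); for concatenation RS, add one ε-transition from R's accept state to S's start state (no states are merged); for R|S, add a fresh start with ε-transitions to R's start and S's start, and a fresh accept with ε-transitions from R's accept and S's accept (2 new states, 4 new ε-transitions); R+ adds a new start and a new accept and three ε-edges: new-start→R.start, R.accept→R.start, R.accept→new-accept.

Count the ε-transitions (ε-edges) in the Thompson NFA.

Per subexpression:
Each of the 3 symbol leaves contributes 0 ε-transitions.
  q | r = 4 ε-transitions
  p·(q | r) = 5 ε-transitions
  (p·(q | r))+ = 8 ε-transitions

8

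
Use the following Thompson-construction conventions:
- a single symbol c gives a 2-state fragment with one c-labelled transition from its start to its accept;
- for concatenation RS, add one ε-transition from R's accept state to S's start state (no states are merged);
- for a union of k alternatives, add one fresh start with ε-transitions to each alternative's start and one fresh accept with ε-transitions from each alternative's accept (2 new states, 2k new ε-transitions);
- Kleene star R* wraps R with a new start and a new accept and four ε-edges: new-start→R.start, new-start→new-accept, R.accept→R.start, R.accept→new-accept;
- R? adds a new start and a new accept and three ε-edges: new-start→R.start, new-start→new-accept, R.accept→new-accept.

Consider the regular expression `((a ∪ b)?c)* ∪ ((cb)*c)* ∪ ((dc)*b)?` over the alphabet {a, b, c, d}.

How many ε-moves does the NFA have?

37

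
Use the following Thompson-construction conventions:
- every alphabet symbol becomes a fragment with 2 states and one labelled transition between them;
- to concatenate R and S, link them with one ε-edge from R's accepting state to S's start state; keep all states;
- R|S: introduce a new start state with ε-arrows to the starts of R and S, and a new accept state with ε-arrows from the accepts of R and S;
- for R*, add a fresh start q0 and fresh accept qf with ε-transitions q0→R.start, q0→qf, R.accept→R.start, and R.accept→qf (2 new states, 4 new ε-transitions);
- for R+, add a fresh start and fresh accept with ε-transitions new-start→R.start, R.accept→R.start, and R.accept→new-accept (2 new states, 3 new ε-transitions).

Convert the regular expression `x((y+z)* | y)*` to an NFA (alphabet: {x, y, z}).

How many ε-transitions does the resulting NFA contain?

17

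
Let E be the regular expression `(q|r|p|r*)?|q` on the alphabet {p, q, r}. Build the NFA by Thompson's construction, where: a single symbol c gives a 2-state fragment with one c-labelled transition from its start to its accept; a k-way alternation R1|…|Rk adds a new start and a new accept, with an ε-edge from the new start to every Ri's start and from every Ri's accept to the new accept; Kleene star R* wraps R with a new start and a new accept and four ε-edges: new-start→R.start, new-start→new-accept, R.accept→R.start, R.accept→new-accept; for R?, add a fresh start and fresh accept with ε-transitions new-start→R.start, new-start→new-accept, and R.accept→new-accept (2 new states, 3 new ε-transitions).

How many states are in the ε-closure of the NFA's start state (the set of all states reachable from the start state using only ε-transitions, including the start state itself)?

Compute the ε-closure size of each fragment's start state recursively; a symbol fragment's start has no outgoing ε-edge, so its closure is just itself (size 1).
  r* : the star's fresh start ε-reaches both the body's start and the fresh accept: |closure| = 2 + 1 = 3
  q|r|p|r* : |closure| = 1 (new start) + (1 + 1 + 1 + 3) + 1 (new accept, since some branch ε-reaches its own accept) = 8
  (q|r|p|r*)? : |closure| = 1 (new start) + 8 (body) + 1 (new accept, via ε) = 10
  (q|r|p|r*)?|q : new start ε-reaches every alternative's start; at least one alternative accepts ε, so the union's new accept is reached too: |closure| = 1 + 10 + 1 + 1 = 13

13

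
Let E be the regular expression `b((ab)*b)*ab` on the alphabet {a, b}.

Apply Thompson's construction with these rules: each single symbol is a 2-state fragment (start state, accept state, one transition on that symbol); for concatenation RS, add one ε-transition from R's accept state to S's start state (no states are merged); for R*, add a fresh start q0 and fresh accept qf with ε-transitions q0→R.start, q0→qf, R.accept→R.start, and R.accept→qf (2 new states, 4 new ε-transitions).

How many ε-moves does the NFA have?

13

Per subexpression:
Each of the 6 symbol leaves contributes 0 ε-transitions.
  ab : 1 ε-transition
  (ab)* : 5 ε-transitions
  (ab)*b : 6 ε-transitions
  ((ab)*b)* : 10 ε-transitions
  b((ab)*b)*ab : 13 ε-transitions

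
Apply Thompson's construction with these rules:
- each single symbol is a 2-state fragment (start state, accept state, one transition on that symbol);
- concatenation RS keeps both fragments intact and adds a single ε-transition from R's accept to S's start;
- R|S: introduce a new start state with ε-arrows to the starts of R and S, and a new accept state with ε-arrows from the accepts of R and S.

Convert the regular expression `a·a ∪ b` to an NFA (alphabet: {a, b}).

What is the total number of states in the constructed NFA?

8

Per subexpression:
Each of the 3 symbol leaves contributes a 2-state fragment.
  a·a → 4 states
  a·a ∪ b → 8 states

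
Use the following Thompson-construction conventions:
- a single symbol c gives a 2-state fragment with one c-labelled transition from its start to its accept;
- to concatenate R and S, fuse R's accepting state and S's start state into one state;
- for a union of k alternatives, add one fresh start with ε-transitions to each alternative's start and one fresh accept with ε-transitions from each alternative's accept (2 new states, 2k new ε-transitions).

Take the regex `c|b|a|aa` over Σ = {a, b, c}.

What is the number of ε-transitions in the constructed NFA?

8

Bottom-up over the parse tree:
Each of the 5 symbol leaves contributes 0 ε-transitions.
  aa = 0 ε-transitions
  c|b|a|aa = 8 ε-transitions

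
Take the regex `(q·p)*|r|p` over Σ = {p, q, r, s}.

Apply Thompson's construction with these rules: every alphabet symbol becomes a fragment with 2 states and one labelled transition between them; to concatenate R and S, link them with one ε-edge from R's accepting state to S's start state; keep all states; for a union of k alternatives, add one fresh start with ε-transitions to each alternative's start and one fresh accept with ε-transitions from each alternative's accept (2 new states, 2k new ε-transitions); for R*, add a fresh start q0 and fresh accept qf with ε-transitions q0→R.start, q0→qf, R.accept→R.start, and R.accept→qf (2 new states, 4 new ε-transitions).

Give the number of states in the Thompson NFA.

12

Bottom-up over the parse tree:
Each of the 4 symbol leaves contributes a 2-state fragment.
  q·p → 4 states
  (q·p)* → 6 states
  (q·p)*|r|p → 12 states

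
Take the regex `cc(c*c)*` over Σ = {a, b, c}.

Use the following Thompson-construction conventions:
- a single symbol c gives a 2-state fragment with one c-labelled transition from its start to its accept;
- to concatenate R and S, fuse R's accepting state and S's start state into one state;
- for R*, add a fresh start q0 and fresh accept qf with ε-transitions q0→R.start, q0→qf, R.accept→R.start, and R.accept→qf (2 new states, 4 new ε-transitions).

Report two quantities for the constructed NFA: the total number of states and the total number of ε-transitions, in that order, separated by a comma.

Bottom-up over the parse tree:
Each of the 4 symbol leaves contributes 2 states and 0 ε-transitions.
  c* : 4 states, 4 ε-transitions
  c*c : 5 states, 4 ε-transitions
  (c*c)* : 7 states, 8 ε-transitions
  cc(c*c)* : 9 states, 8 ε-transitions

9, 8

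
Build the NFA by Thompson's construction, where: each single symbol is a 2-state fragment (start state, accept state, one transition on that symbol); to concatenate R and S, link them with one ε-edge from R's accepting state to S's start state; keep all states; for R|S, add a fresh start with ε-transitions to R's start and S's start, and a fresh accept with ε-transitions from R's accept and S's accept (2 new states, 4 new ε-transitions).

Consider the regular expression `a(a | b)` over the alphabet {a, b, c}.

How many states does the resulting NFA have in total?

By structural recursion:
Each of the 3 symbol leaves contributes a 2-state fragment.
  a | b — 6 states
  a(a | b) — 8 states

8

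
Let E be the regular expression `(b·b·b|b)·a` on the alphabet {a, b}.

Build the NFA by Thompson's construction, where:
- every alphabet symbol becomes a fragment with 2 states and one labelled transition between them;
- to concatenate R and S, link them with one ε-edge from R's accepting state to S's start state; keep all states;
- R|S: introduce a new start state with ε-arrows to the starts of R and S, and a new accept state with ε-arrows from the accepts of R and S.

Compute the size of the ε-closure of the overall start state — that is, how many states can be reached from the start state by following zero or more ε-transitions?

Compute the ε-closure size of each fragment's start state recursively; a symbol fragment's start has no outgoing ε-edge, so its closure is just itself (size 1).
  b·b·b → same as the first factor's closure: C = 1
  b·b·b|b → new start ε-reaches every alternative's start; none of them accept ε, so the new accept is not reached: C = 1 + 1 + 1 = 3
  (b·b·b|b)·a → C equals the left operand's closure size = 3 (its accept is not ε-reachable, so the closure stops there)

3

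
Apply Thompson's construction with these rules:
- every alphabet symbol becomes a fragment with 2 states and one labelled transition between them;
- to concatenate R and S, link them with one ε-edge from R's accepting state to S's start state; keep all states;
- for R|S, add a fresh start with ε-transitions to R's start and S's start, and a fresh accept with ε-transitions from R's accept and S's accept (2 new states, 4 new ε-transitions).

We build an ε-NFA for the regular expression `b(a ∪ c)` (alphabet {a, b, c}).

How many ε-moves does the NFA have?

5

By structural recursion:
Each of the 3 symbol leaves contributes 0 ε-transitions.
  a ∪ c — 4 ε-transitions
  b(a ∪ c) — 5 ε-transitions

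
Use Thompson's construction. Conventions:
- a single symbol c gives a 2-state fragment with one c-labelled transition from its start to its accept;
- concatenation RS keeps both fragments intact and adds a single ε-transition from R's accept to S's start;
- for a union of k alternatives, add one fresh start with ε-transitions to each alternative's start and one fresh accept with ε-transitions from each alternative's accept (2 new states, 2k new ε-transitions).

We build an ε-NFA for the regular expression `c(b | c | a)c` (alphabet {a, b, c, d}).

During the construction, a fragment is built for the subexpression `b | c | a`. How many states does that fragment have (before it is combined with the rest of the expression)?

Fragment for `b | c | a`:
Each of the 3 symbol leaves contributes a 2-state fragment.
  b | c | a → 8 states

8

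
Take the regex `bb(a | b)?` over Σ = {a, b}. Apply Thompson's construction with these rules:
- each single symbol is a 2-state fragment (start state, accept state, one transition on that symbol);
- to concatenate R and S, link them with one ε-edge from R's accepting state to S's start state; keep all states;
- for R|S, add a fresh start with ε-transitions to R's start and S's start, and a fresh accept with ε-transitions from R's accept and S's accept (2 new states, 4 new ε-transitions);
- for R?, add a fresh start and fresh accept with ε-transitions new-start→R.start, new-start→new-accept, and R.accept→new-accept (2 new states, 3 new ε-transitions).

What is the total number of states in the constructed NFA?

12

Per subexpression:
Each of the 4 symbol leaves contributes a 2-state fragment.
  a | b = 6 states
  (a | b)? = 8 states
  bb(a | b)? = 12 states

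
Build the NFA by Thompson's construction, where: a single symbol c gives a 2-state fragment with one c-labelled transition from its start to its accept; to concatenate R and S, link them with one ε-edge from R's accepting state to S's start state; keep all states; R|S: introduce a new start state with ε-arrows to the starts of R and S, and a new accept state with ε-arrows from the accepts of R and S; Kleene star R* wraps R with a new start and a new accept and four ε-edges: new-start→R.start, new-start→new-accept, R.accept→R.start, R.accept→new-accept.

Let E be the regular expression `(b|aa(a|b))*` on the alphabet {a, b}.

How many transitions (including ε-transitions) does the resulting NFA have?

19

Per subexpression:
Each of the 5 symbol leaves contributes 1 transition (1 symbol, 0 ε).
  a|b = 6 transitions (2 symbol, 4 ε)
  aa(a|b) = 10 transitions (4 symbol, 6 ε)
  b|aa(a|b) = 15 transitions (5 symbol, 10 ε)
  (b|aa(a|b))* = 19 transitions (5 symbol, 14 ε)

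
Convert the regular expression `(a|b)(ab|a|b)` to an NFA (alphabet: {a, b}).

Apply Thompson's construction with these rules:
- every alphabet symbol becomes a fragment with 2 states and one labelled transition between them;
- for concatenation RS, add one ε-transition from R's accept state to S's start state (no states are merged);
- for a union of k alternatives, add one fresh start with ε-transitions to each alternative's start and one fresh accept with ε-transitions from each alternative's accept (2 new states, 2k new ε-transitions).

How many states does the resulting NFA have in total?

16

Bottom-up over the parse tree:
Each of the 6 symbol leaves contributes a 2-state fragment.
  a|b — 6 states
  ab — 4 states
  ab|a|b — 10 states
  (a|b)(ab|a|b) — 16 states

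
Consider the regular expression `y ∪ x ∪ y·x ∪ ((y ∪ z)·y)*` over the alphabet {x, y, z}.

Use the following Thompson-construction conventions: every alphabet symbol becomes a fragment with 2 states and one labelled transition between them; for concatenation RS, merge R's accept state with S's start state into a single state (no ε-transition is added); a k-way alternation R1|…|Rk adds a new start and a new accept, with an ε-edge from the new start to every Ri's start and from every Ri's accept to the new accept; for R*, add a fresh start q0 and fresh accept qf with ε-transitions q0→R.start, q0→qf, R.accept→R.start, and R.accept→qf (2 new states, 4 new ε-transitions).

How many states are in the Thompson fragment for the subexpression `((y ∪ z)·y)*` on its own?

9

Fragment for `((y ∪ z)·y)*`:
Each of the 3 symbol leaves contributes a 2-state fragment.
  y ∪ z : 6 states
  (y ∪ z)·y : 7 states
  ((y ∪ z)·y)* : 9 states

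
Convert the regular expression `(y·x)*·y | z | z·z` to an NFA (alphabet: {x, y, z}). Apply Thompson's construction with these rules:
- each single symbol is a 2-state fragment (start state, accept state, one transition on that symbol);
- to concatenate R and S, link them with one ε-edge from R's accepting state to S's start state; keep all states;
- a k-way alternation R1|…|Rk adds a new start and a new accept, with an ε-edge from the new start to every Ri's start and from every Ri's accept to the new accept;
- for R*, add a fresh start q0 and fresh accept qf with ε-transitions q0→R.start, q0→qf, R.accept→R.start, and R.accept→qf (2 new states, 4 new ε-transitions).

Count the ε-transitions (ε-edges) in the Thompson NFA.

Recursing over subexpressions:
Each of the 6 symbol leaves contributes 0 ε-transitions.
  y·x = 1 ε-transition
  (y·x)* = 5 ε-transitions
  (y·x)*·y = 6 ε-transitions
  z·z = 1 ε-transition
  (y·x)*·y | z | z·z = 13 ε-transitions

13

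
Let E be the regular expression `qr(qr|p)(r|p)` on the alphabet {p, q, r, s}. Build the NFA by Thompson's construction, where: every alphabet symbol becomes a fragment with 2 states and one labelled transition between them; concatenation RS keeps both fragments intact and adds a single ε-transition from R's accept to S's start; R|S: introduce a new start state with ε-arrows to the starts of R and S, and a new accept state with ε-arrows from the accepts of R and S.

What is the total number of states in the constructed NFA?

18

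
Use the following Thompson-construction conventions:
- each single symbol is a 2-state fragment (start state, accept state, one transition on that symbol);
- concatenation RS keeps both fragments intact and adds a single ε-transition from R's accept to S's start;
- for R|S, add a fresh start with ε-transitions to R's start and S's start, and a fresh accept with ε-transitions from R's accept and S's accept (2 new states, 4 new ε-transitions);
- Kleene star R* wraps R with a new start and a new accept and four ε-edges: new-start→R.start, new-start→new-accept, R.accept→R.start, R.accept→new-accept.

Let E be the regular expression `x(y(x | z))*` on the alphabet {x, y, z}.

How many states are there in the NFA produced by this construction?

12

Building bottom-up:
Each of the 4 symbol leaves contributes a 2-state fragment.
  x | z = 6 states
  y(x | z) = 8 states
  (y(x | z))* = 10 states
  x(y(x | z))* = 12 states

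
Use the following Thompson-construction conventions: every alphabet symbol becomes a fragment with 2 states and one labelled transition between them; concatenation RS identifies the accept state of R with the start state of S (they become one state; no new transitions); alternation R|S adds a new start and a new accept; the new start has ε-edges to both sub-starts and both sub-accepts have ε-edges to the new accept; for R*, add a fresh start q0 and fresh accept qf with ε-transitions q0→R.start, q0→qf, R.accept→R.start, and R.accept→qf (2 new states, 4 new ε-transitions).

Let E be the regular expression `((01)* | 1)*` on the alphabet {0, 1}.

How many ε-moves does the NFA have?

12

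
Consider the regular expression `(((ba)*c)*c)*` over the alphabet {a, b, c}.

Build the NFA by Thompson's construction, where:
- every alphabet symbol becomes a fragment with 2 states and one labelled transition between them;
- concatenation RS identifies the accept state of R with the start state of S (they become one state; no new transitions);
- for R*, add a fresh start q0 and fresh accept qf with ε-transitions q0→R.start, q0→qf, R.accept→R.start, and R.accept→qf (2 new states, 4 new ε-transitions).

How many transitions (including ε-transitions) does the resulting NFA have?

16

Bottom-up over the parse tree:
Each of the 4 symbol leaves contributes 1 transition (1 symbol, 0 ε).
  ba → 2 transitions (2 symbol, 0 ε)
  (ba)* → 6 transitions (2 symbol, 4 ε)
  (ba)*c → 7 transitions (3 symbol, 4 ε)
  ((ba)*c)* → 11 transitions (3 symbol, 8 ε)
  ((ba)*c)*c → 12 transitions (4 symbol, 8 ε)
  (((ba)*c)*c)* → 16 transitions (4 symbol, 12 ε)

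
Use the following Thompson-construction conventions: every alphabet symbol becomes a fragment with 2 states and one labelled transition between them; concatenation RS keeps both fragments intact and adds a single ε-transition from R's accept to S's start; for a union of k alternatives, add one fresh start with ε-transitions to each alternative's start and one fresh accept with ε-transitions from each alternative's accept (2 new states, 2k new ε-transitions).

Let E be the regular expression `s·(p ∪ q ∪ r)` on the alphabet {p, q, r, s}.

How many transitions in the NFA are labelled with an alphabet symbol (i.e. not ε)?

4

By structural recursion:
Each of the 4 symbol leaves contributes exactly 1 symbol transition.
  p ∪ q ∪ r = 3 symbol transitions
  s·(p ∪ q ∪ r) = 4 symbol transitions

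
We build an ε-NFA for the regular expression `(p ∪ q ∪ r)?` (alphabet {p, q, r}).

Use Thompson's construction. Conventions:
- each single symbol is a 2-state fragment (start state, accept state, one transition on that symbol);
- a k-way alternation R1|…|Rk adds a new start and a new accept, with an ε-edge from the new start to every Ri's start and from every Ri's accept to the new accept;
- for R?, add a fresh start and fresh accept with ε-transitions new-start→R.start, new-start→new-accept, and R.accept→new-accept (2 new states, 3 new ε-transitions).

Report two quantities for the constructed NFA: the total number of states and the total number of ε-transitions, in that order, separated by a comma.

Building bottom-up:
Each of the 3 symbol leaves contributes 2 states and 0 ε-transitions.
  p ∪ q ∪ r — 8 states, 6 ε-transitions
  (p ∪ q ∪ r)? — 10 states, 9 ε-transitions

10, 9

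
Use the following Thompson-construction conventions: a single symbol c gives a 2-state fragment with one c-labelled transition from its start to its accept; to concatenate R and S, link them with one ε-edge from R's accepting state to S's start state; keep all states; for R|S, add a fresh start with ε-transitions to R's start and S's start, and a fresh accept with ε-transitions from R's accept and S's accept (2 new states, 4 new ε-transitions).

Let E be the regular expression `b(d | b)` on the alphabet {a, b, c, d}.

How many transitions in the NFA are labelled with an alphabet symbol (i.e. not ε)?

3

Bottom-up over the parse tree:
Each of the 3 symbol leaves contributes exactly 1 symbol transition.
  d | b : 2 symbol transitions
  b(d | b) : 3 symbol transitions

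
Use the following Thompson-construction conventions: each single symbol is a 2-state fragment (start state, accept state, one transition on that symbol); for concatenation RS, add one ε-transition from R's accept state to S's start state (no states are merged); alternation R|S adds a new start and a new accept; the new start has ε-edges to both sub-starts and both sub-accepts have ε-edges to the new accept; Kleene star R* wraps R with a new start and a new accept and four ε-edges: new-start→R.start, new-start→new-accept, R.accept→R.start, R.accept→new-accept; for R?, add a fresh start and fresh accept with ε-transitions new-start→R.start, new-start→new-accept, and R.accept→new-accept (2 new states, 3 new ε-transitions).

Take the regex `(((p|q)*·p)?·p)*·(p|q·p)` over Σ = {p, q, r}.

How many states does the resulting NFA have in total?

By structural recursion:
Each of the 7 symbol leaves contributes a 2-state fragment.
  p|q = 6 states
  (p|q)* = 8 states
  (p|q)*·p = 10 states
  ((p|q)*·p)? = 12 states
  ((p|q)*·p)?·p = 14 states
  (((p|q)*·p)?·p)* = 16 states
  q·p = 4 states
  p|q·p = 8 states
  (((p|q)*·p)?·p)*·(p|q·p) = 24 states

24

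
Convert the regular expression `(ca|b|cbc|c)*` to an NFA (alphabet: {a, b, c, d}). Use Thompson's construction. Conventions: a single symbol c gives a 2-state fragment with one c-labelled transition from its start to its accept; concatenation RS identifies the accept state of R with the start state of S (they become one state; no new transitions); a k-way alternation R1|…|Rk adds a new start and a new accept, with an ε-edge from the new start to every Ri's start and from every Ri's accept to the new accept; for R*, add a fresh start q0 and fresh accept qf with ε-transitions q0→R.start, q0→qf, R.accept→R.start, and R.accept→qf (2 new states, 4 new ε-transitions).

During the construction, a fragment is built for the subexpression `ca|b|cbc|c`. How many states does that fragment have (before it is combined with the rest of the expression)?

13

Fragment for `ca|b|cbc|c`:
Each of the 7 symbol leaves contributes a 2-state fragment.
  ca → 3 states
  cbc → 4 states
  ca|b|cbc|c → 13 states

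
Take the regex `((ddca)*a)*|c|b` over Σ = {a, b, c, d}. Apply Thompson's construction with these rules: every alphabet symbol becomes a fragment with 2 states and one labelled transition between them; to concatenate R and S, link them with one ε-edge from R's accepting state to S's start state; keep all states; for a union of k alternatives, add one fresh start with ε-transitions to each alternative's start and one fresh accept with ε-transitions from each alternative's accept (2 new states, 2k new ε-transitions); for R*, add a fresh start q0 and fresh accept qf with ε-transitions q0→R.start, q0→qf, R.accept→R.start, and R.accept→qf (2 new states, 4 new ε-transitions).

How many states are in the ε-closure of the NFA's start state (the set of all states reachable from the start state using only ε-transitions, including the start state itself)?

Compute the ε-closure size of each fragment's start state recursively; a symbol fragment's start has no outgoing ε-edge, so its closure is just itself (size 1).
  ddca → C equals the left operand's closure size = 1 (its accept is not ε-reachable, so the closure stops there)
  (ddca)* → C = 1 (new start) + 1 (body) + 1 (new accept) = 3
  (ddca)*a → the left operand accepts ε, so the closure extends into the next operand (via the concat ε-link); C = 3 + 1 = 4
  ((ddca)*a)* → the star's fresh start ε-reaches both the body's start and the fresh accept: C = 2 + 4 = 6
  ((ddca)*a)*|c|b → C = 1 (new start) + (6 + 1 + 1) + 1 (new accept, since some branch ε-reaches its own accept) = 10

10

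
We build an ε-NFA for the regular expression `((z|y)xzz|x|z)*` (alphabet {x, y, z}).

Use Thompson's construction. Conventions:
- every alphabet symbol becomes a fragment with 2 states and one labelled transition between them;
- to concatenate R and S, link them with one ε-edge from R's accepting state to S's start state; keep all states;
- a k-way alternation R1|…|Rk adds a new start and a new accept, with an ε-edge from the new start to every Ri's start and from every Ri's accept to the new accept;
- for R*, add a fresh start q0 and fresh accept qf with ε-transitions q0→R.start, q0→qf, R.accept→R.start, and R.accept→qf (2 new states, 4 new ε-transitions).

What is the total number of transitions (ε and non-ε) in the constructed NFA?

Recursing over subexpressions:
Each of the 7 symbol leaves contributes 1 transition (1 symbol, 0 ε).
  z|y : 6 transitions (2 symbol, 4 ε)
  (z|y)xzz : 12 transitions (5 symbol, 7 ε)
  (z|y)xzz|x|z : 20 transitions (7 symbol, 13 ε)
  ((z|y)xzz|x|z)* : 24 transitions (7 symbol, 17 ε)

24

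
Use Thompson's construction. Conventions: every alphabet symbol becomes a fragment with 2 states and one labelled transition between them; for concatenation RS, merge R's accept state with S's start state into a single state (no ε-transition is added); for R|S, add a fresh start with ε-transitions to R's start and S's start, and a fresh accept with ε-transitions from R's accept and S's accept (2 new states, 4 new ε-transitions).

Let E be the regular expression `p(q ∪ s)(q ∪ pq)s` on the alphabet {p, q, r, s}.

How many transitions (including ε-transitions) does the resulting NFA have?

15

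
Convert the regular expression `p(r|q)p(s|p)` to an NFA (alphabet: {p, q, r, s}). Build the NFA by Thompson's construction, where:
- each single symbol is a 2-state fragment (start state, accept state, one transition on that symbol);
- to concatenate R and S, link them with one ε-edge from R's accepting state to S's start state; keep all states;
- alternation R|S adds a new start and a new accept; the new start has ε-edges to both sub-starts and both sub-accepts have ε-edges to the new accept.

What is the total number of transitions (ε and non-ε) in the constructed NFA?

17

By structural recursion:
Each of the 6 symbol leaves contributes 1 transition (1 symbol, 0 ε).
  r|q → 6 transitions (2 symbol, 4 ε)
  s|p → 6 transitions (2 symbol, 4 ε)
  p(r|q)p(s|p) → 17 transitions (6 symbol, 11 ε)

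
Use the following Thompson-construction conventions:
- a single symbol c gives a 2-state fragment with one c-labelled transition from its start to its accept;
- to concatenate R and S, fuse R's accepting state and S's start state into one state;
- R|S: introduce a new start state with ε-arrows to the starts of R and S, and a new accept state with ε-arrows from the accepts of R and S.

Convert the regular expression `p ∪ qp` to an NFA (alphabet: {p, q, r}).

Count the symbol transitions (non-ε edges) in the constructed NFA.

Building bottom-up:
Each of the 3 symbol leaves contributes exactly 1 symbol transition.
  qp → 2 symbol transitions
  p ∪ qp → 3 symbol transitions

3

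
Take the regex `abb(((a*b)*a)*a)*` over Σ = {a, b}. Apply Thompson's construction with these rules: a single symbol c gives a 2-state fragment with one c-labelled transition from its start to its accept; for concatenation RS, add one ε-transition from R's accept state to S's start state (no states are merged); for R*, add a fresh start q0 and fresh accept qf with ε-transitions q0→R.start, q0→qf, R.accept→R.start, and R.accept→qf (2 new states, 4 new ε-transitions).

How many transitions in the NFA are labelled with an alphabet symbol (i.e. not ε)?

7

Recursing over subexpressions:
Each of the 7 symbol leaves contributes exactly 1 symbol transition.
  a* : 1 symbol transition
  a*b : 2 symbol transitions
  (a*b)* : 2 symbol transitions
  (a*b)*a : 3 symbol transitions
  ((a*b)*a)* : 3 symbol transitions
  ((a*b)*a)*a : 4 symbol transitions
  (((a*b)*a)*a)* : 4 symbol transitions
  abb(((a*b)*a)*a)* : 7 symbol transitions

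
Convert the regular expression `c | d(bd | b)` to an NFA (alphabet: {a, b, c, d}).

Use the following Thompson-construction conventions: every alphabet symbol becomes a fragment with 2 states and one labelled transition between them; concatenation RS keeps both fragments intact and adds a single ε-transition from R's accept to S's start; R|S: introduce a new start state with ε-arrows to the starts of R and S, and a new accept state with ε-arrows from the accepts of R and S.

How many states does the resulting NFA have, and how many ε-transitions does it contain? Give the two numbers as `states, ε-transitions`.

14, 10

Recursing over subexpressions:
Each of the 5 symbol leaves contributes 2 states and 0 ε-transitions.
  bd : 4 states, 1 ε-transition
  bd | b : 8 states, 5 ε-transitions
  d(bd | b) : 10 states, 6 ε-transitions
  c | d(bd | b) : 14 states, 10 ε-transitions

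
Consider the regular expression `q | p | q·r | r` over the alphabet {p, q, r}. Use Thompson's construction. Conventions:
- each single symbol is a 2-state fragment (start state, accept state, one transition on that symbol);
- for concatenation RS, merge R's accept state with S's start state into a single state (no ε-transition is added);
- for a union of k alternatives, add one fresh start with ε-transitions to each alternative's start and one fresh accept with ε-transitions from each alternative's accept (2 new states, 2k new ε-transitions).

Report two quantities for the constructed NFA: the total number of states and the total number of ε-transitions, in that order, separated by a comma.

Recursing over subexpressions:
Each of the 5 symbol leaves contributes 2 states and 0 ε-transitions.
  q·r → 3 states, 0 ε-transitions
  q | p | q·r | r → 11 states, 8 ε-transitions

11, 8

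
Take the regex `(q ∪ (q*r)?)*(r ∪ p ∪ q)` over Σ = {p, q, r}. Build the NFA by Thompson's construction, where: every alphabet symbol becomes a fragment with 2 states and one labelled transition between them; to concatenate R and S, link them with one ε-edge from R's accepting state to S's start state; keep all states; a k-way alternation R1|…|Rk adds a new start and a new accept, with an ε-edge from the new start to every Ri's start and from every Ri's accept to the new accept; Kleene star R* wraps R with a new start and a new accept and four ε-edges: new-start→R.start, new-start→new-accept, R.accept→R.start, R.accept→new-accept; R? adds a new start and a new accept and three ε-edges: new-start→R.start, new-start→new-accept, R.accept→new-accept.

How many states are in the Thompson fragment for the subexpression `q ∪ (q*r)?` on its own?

Fragment for `q ∪ (q*r)?`:
Each of the 3 symbol leaves contributes a 2-state fragment.
  q* = 4 states
  q*r = 6 states
  (q*r)? = 8 states
  q ∪ (q*r)? = 12 states

12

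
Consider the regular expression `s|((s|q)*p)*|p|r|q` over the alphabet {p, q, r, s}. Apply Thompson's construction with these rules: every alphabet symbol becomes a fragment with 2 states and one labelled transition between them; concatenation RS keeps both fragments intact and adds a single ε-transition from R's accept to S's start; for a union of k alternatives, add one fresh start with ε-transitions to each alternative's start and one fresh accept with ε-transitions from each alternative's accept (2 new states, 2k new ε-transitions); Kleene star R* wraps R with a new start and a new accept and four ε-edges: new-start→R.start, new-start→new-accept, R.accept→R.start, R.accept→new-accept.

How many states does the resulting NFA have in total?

22

Building bottom-up:
Each of the 7 symbol leaves contributes a 2-state fragment.
  s|q — 6 states
  (s|q)* — 8 states
  (s|q)*p — 10 states
  ((s|q)*p)* — 12 states
  s|((s|q)*p)*|p|r|q — 22 states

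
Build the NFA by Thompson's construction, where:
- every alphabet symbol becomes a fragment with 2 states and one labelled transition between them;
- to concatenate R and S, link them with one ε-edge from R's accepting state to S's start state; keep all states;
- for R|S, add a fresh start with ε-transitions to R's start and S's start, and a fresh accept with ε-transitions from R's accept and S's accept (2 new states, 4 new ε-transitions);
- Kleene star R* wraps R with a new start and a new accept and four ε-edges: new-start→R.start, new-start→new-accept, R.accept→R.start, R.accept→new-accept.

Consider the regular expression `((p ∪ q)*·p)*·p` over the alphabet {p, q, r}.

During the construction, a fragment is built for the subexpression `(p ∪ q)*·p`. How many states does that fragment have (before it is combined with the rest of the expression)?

10

Fragment for `(p ∪ q)*·p`:
Each of the 3 symbol leaves contributes a 2-state fragment.
  p ∪ q → 6 states
  (p ∪ q)* → 8 states
  (p ∪ q)*·p → 10 states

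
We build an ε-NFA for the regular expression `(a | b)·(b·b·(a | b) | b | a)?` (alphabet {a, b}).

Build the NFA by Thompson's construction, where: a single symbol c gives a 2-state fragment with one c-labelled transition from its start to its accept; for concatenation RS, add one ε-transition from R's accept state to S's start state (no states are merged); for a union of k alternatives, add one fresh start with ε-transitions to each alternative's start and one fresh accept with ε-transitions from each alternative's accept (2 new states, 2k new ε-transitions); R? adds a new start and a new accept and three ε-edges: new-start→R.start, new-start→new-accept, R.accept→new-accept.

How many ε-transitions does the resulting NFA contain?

20

By structural recursion:
Each of the 8 symbol leaves contributes 0 ε-transitions.
  a | b → 4 ε-transitions
  a | b → 4 ε-transitions
  b·b·(a | b) → 6 ε-transitions
  b·b·(a | b) | b | a → 12 ε-transitions
  (b·b·(a | b) | b | a)? → 15 ε-transitions
  (a | b)·(b·b·(a | b) | b | a)? → 20 ε-transitions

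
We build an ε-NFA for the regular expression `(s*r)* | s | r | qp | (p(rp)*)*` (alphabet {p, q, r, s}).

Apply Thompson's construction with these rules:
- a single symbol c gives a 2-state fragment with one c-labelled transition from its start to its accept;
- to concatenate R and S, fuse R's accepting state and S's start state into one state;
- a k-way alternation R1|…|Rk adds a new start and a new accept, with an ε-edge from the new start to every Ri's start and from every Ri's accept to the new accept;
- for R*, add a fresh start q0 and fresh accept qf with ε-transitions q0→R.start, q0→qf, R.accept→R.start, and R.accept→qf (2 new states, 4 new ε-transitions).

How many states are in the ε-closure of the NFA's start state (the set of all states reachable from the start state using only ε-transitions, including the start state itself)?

13

Compute the ε-closure size of each fragment's start state recursively; a symbol fragment's start has no outgoing ε-edge, so its closure is just itself (size 1).
  s* → the star's fresh start ε-reaches both the body's start and the fresh accept: |closure| = 2 + 1 = 3
  s*r → |closure| = 3 + (1−1) = 3 (closure spills across the concat boundary because the left factor accepts ε)
  (s*r)* → the star's fresh start ε-reaches both the body's start and the fresh accept: |closure| = 2 + 3 = 5
  qp → same as the first factor's closure: |closure| = 1
  rp → |closure| equals the left operand's closure size = 1 (its accept is not ε-reachable, so the closure stops there)
  (rp)* → the star's fresh start ε-reaches both the body's start and the fresh accept: |closure| = 2 + 1 = 3
  p(rp)* → same as the first factor's closure: |closure| = 1
  (p(rp)*)* → new start has ε-edges to the inner start and to the new accept, so |closure| = 2 + 1 = 3
  (s*r)* | s | r | qp | (p(rp)*)* → |closure| = 1 (new start) + (5 + 1 + 1 + 1 + 3) + 1 (new accept, since some branch ε-reaches its own accept) = 13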